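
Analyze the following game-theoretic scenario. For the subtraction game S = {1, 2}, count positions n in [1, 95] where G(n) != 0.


Subtraction set S = {1, 2}, so G(n) = n mod 3.
G(n) = 0 when n is a multiple of 3.
Multiples of 3 in [1, 95]: 31
N-positions (nonzero Grundy) = 95 - 31 = 64

64


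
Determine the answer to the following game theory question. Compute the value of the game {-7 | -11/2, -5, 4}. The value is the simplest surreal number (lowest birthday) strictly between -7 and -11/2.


Left options: {-7}, max = -7
Right options: {-11/2, -5, 4}, min = -11/2
All options are numbers and max(Left) < min(Right), so by the simplicity theorem the value is the simplest (earliest-born) number strictly between -7 and -11/2.
The only integer strictly between -7 and -11/2 is -6.
No non-integer in the interval can be simpler: if x is a non-integer in the interval, then floor(x) or ceil(x) also lies in the interval (the interval contains an integer), and both are proper prefixes of x's sign expansion, i.e. born earlier. So the game value is -6.
Game value = -6

-6


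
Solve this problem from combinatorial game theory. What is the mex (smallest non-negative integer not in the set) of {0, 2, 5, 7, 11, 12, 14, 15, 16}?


Set = {0, 2, 5, 7, 11, 12, 14, 15, 16}
0 is in the set.
1 is NOT in the set. This is the mex.
mex = 1

1


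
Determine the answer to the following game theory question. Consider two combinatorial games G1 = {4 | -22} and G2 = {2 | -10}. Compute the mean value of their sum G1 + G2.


G1 = {4 | -22}, G2 = {2 | -10}
Each is a switch {a | b} with numbers a > b; its mean value is (a + b)/2, and mean value is additive over game sums: m(G1 + G2) = m(G1) + m(G2).
Mean of G1 = (4 + (-22))/2 = -18/2 = -9
Mean of G2 = (2 + (-10))/2 = -8/2 = -4
Mean of G1 + G2 = -9 + -4 = -13

-13


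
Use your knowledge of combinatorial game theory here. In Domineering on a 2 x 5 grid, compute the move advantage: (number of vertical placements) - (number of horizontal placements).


Board is 2 x 5 (rows x cols).
Left (vertical) placements: (rows-1) * cols = 1 * 5 = 5
Right (horizontal) placements: rows * (cols-1) = 2 * 4 = 8
Advantage = Left - Right = 5 - 8 = -3

-3


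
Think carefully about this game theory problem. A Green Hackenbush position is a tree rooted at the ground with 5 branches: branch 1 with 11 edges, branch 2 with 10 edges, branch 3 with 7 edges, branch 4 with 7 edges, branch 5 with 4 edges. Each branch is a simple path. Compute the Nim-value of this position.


The tree has 5 branches from the ground vertex.
In Green Hackenbush, the Nim-value of a simple path of length k is k.
Branch 1: length 11, Nim-value = 11
Branch 2: length 10, Nim-value = 10
Branch 3: length 7, Nim-value = 7
Branch 4: length 7, Nim-value = 7
Branch 5: length 4, Nim-value = 4
Total Nim-value = XOR of all branch values:
0 XOR 11 = 11
11 XOR 10 = 1
1 XOR 7 = 6
6 XOR 7 = 1
1 XOR 4 = 5
Nim-value of the tree = 5

5


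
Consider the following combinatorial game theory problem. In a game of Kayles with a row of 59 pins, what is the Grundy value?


Kayles: a move removes 1 or 2 adjacent pins from a contiguous row.
Removing pins from a row of k leaves two independent rows (a, b) with a + b = k - 1 (one pin) or a + b = k - 2 (two pins); an end removal gives a = 0.
By Sprague-Grundy, G(k) = mex{ G(a) XOR G(b) } over all these splits. G(0) = 0.
G(1): splits (0,0):0^0=0 -> mex({0}) = 1
G(2): splits (0,1):0^1=1 (0,0):0^0=0 -> mex({0, 1}) = 2
G(3): splits (0,2):0^2=2 (1,1):1^1=0 (0,1):0^1=1 -> mex({0, 1, 2}) = 3
G(4): splits (0,3):0^3=3 (1,2):1^2=3 (0,2):0^2=2 (1,1):1^1=0 -> mex({0, 2, 3}) = 1
G(5): splits (0,4):0^1=1 (1,3):1^3=2 (2,2):2^2=0 (0,3):0^3=3 (1,2):1^2=3 -> mex({0, 1, 2, 3}) = 4
G(6) = mex({0, 1, 2, 4}) = 3
G(7) = mex({0, 1, 3, 4, 5}) = 2
G(8) = mex({0, 2, 3, 5, 6}) = 1
G(9) = mex({0, 1, 2, 3, 6, 7}) = 4
G(10) = mex({0, 1, 3, 4, 5, 7}) = 2
G(11) = mex({0, 1, 2, 3, 4, 5}) = 6
G(12) = mex({0, 1, 2, 3, 5, 6, 7}) = 4
G(13) = mex({0, 2, 3, 4, 6, 7}) = 1
G(14) = mex({0, 1, 4, 5, 6, 7}) = 2
G(15) = mex({0, 1, 2, 3, 4, 5, 6}) = 7
G(16) = mex({0, 2, 3, 5, 6, 7}) = 1
G(17) = mex({0, 1, 2, 3, 5, 6, 7}) = 4
G(18) = mex({0, 1, 2, 4, 5, 6}) = 3
G(19) = mex({0, 1, 3, 4, 5, 7}) = 2
G(20) = mex({0, 2, 3, 4, 5, 6, 7}) = 1
G(21) = mex({0, 1, 2, 3, 5, 6, 7}) = 4
G(22) = mex({0, 1, 2, 3, 4, 5, 7}) = 6
G(23) = mex({0, 1, 2, 3, 4, 5, 6}) = 7
G(24) = mex({0, 1, 2, 3, 5, 6, 7}) = 4
G(25) = mex({0, 2, 3, 4, 6, 7}) = 1
G(26) = mex({0, 1, 3, 4, 5, 6, 7}) = 2
G(27) = mex({0, 1, 2, 3, 4, 5, 6, 7}) = 8
G(28) = mex({0, 1, 2, 3, 4, 6, 7, 8}) = 5
G(29) = mex({0, 1, 2, 3, 5, 6, 7, 8, 9}) = 4
G(30) = mex({0, 1, 2, 3, 4, 5, 6, 9, 10}) = 7
G(31) = mex({0, 1, 3, 4, 5, 7, 10, 11}) = 2
G(32) = mex({0, 2, 3, 4, 5, 6, 7, 9, 11}) = 1
G(33) = mex({0, 1, 2, 3, 4, 5, 6, 7, 9, 12}) = 8
G(34) = mex({0, 1, 2, 3, 4, 5, 7, 8, 11, 12}) = 6
G(35) = mex({0, 1, 2, 3, 4, 5, 6, 8, 9, 10, 11}) = 7
G(36) = mex({0, 1, 2, 3, 5, 6, 7, 9, 10}) = 4
G(37) = mex({0, 2, 3, 4, 6, 7, 9, 10, 11, 12}) = 1
G(38) = mex({0, 1, 3, 4, 5, 6, 7, 9, 10, 11, 12}) = 2
G(39) = mex({0, 1, 2, 4, 5, 6, 7, 9, 10, 12, 14}) = 3
G(40) = mex({0, 2, 3, 4, 6, 7, 11, 12, 14}) = 1
G(41) = mex({0, 1, 2, 3, 5, 6, 7, 9, 10, 11, 12}) = 4
G(42) = mex({0, 1, 2, 3, 4, 5, 6, 9, 10}) = 7
G(43) = mex({0, 1, 3, 4, 5, 7, 9, 10, 12, 15}) = 2
G(44) = mex({0, 2, 3, 4, 5, 6, 7, 9, 10, 12, 15}) = 1
G(45) = mex({0, 1, 2, 3, 4, 5, 6, 7, 9, 10, 12, 14}) = 8
G(46) = mex({0, 1, 3, 4, 5, 7, 8, 11, 12, 14}) = 2
G(47) = mex({0, 1, 2, 3, 4, 5, 6, 8, 9, 10, 11, 12}) = 7
G(48) = mex({0, 1, 2, 3, 5, 6, 7, 9, 10}) = 4
G(49) = mex({0, 2, 3, 4, 6, 7, 9, 10, 11, 12, 15}) = 1
G(50) = mex({0, 1, 4, 5, 6, 7, 9, 11, 12, 14, 15}) = 2
G(51) = mex({0, 1, 2, 3, 4, 5, 6, 7, 9, 12, 14, 15}) = 8
G(52) = mex({0, 2, 3, 4, 5, 6, 7, 8, 11, 12, 15}) = 1
G(53) = mex({0, 1, 2, 3, 5, 6, 7, 8, 9, 10, 11, 12}) = 4
G(54) = mex({0, 1, 2, 3, 4, 5, 6, 9, 10}) = 7
G(55) = mex({0, 1, 3, 4, 5, 7, 9, 10, 11, 12}) = 2
G(56) = mex({0, 2, 3, 4, 5, 6, 7, 9, 10, 11, 12, 13, 14}) = 1
G(57) = mex({0, 1, 2, 3, 5, 6, 7, 9, 10, 12, 13, 14, 15}) = 4
G(58) = mex({0, 1, 3, 4, 5, 7, 11, 12, 14, 15}) = 2
G(59) = mex({0, 1, 2, 3, 4, 5, 6, 9, 10, 11, 12, 15}) = 7
Therefore G(59) = 7.

7


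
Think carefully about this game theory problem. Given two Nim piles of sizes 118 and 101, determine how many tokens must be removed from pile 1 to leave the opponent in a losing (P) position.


Piles: 118 and 101
Current XOR: 118 XOR 101 = 19 (non-zero, so this is an N-position).
To make the XOR zero, we need to find a move that balances the piles.
For pile 1 (size 118): target = 118 XOR 19 = 101
We reduce pile 1 from 118 to 101.
Tokens removed: 118 - 101 = 17
Verification: 101 XOR 101 = 0

17


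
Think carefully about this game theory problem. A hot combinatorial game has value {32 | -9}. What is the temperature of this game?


The game is {32 | -9}, a switch {a | b} with numbers a > b.
Cooling {a | b} by t gives {a - t | b + t}, which stops being hot when a - t = b + t, i.e. at t = (a - b)/2. So the temperature of a switch is (a - b)/2.
Temperature = (Left option - Right option) / 2
= (32 - (-9)) / 2
= 41 / 2
= 41/2

41/2


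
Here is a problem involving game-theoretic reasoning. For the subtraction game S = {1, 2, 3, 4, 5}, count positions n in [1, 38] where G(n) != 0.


Subtraction set S = {1, 2, 3, 4, 5}, so G(n) = n mod 6.
G(n) = 0 when n is a multiple of 6.
Multiples of 6 in [1, 38]: 6
N-positions (nonzero Grundy) = 38 - 6 = 32

32


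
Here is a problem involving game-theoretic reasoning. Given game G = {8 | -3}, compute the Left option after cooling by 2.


Original game: {8 | -3} (a switch {a | b} with a > b).
Cooling by t (for t below the temperature (a - b)/2 = 11/2) taxes each move by t: {a | b} cooled by t is {a - t | b + t}.
Cooling amount: t = 2
Cooled Left option: 8 - 2 = 6
Cooled Right option: -3 + 2 = -1
Cooled game: {6 | -1}
Left option = 6

6


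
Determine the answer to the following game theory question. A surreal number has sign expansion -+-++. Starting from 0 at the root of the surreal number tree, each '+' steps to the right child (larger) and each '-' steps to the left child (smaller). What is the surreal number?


Sign expansion: -+-++
Rule: track bounds (lo, hi), initially (-inf, +inf). On '+', the current value becomes lo and we move to the simplest number in (value, hi): value + 1 if hi = +inf, otherwise the midpoint (value + hi)/2. On '-', the current value becomes hi and we move to value - 1 if lo = -inf, otherwise the midpoint (lo + value)/2.
Start at 0.
Step 1: sign = -, move left. Bounds: (-inf, 0). Value = -1
Step 2: sign = +, move right. Bounds: (-1, 0). Value = -1/2
Step 3: sign = -, move left. Bounds: (-1, -1/2). Value = -3/4
Step 4: sign = +, move right. Bounds: (-3/4, -1/2). Value = -5/8
Step 5: sign = +, move right. Bounds: (-5/8, -1/2). Value = -9/16
The surreal number with sign expansion -+-++ is -9/16.

-9/16


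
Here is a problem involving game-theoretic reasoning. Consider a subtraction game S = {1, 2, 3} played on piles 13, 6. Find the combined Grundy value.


Subtraction set: {1, 2, 3}
For this subtraction set, G(n) = n mod 4 (period = max + 1 = 4).
Pile 1 (size 13): G(13) = 13 mod 4 = 1
Pile 2 (size 6): G(6) = 6 mod 4 = 2
Total Grundy value = XOR of all: 1 XOR 2 = 3

3


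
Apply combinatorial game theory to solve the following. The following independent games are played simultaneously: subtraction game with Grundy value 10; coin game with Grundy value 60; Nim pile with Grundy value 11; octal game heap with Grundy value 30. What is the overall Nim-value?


By the Sprague-Grundy theorem, the Grundy value of a sum of games is the XOR of individual Grundy values.
subtraction game: Grundy value = 10. Running XOR: 0 XOR 10 = 10
coin game: Grundy value = 60. Running XOR: 10 XOR 60 = 54
Nim pile: Grundy value = 11. Running XOR: 54 XOR 11 = 61
octal game heap: Grundy value = 30. Running XOR: 61 XOR 30 = 35
The combined Grundy value is 35.

35


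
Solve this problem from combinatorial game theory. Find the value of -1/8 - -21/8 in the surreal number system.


x = -1/8, y = -21/8
Converting to common denominator: 8
x = -1/8, y = -21/8
x - y = -1/8 - -21/8 = 5/2

5/2


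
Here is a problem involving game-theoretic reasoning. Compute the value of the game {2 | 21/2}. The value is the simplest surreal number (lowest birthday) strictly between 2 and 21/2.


Left options: {2}, max = 2
Right options: {21/2}, min = 21/2
All options are numbers and max(Left) < min(Right), so by the simplicity theorem the value is the simplest (earliest-born) number strictly between 2 and 21/2.
Integers 3 through 10 all lie strictly between 2 and 21/2.
Among integers, the simplest (lowest birthday = smallest |n|; 0 is born on day 0, +-n on day n) is 3.
No non-integer in the interval can be simpler: if x is a non-integer in the interval, then floor(x) or ceil(x) also lies in the interval (the interval contains an integer), and both are proper prefixes of x's sign expansion, i.e. born earlier. So the game value is 3.
Game value = 3

3


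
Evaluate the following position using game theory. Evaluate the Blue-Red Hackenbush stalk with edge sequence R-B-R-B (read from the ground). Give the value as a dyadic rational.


Edges (from ground): R-B-R-B
By Berlekamp's sign-expansion rule, a Blue-Red Hackenbush stalk has the value of the surreal number whose sign sequence is the edge sequence with B -> + and R -> -.
Sign sequence: -+-+
Trace the sign expansion in the surreal number tree, starting from 0:
Edge 1: R (sign -) -> bounds (-inf, 0), value = -1
Edge 2: B (sign +) -> bounds (-1, 0), value = -1/2
Edge 3: R (sign -) -> bounds (-1, -1/2), value = -3/4
Edge 4: B (sign +) -> bounds (-3/4, -1/2), value = -5/8
Game value = -5/8

-5/8


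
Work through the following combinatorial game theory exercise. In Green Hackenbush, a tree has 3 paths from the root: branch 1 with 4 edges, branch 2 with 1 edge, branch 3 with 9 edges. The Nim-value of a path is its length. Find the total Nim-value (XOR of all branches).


The tree has 3 branches from the ground vertex.
In Green Hackenbush, the Nim-value of a simple path of length k is k.
Branch 1: length 4, Nim-value = 4
Branch 2: length 1, Nim-value = 1
Branch 3: length 9, Nim-value = 9
Total Nim-value = XOR of all branch values:
0 XOR 4 = 4
4 XOR 1 = 5
5 XOR 9 = 12
Nim-value of the tree = 12

12


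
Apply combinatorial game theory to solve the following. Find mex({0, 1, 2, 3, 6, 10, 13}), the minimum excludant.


Set = {0, 1, 2, 3, 6, 10, 13}
0 is in the set.
1 is in the set.
2 is in the set.
3 is in the set.
4 is NOT in the set. This is the mex.
mex = 4

4


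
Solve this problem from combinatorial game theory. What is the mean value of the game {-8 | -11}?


Game = {-8 | -11}, a switch {a | b} with numbers a > b.
Its thermograph has left wall a - t and right wall b + t, which meet at t = (a - b)/2, where both equal (a + b)/2. So the mast (mean value) is at (a + b)/2.
Mean = (-8 + (-11))/2 = -19/2 = -19/2

-19/2


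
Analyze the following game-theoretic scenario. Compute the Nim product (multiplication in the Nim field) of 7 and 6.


Nim multiplication is bilinear over XOR: (u XOR v) * w = (u*w) XOR (v*w).
So we split each operand into its bit components and XOR the pairwise Nim products.
7 = 1 + 2 + 4 (as XOR of powers of 2).
6 = 2 + 4 (as XOR of powers of 2).
Using the standard Nim-product table on single bits:
  2*2 = 3,   2*4 = 8,   2*8 = 12,
  4*4 = 6,   4*8 = 11,  8*8 = 13,
and  1*x = x (identity), k*l = l*k (commutative).
Pairwise Nim products:
  1 * 2 = 2
  1 * 4 = 4
  2 * 2 = 3
  2 * 4 = 8
  4 * 2 = 8
  4 * 4 = 6
XOR them: 2 XOR 4 XOR 3 XOR 8 XOR 8 XOR 6 = 3.
Result: 7 * 6 = 3 (in Nim).

3


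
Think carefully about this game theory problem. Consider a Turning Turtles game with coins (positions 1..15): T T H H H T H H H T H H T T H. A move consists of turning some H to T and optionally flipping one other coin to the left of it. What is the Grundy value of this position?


Coins: T T H H H T H H H T H H T T H
Key fact: a single head at position k behaves exactly like a Nim heap of size k (turning it to T and optionally flipping a coin at j < k corresponds to moving the heap from k to j, or to 0), and heads combine as a disjunctive sum (two heads at the same place would cancel, matching j XOR j = 0). So the Nim-value is the XOR of the 1-indexed positions of the heads.
Face-up positions (1-indexed): [3, 4, 5, 7, 8, 9, 11, 12, 15]
XOR 0 with 3: 0 XOR 3 = 3
XOR 3 with 4: 3 XOR 4 = 7
XOR 7 with 5: 7 XOR 5 = 2
XOR 2 with 7: 2 XOR 7 = 5
XOR 5 with 8: 5 XOR 8 = 13
XOR 13 with 9: 13 XOR 9 = 4
XOR 4 with 11: 4 XOR 11 = 15
XOR 15 with 12: 15 XOR 12 = 3
XOR 3 with 15: 3 XOR 15 = 12
Nim-value = 12

12


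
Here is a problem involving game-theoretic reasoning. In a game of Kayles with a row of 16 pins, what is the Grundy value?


Kayles: a move removes 1 or 2 adjacent pins from a contiguous row.
Removing pins from a row of k leaves two independent rows (a, b) with a + b = k - 1 (one pin) or a + b = k - 2 (two pins); an end removal gives a = 0.
By Sprague-Grundy, G(k) = mex{ G(a) XOR G(b) } over all these splits. G(0) = 0.
G(1): splits (0,0):0^0=0 -> mex({0}) = 1
G(2): splits (0,1):0^1=1 (0,0):0^0=0 -> mex({0, 1}) = 2
G(3): splits (0,2):0^2=2 (1,1):1^1=0 (0,1):0^1=1 -> mex({0, 1, 2}) = 3
G(4): splits (0,3):0^3=3 (1,2):1^2=3 (0,2):0^2=2 (1,1):1^1=0 -> mex({0, 2, 3}) = 1
G(5): splits (0,4):0^1=1 (1,3):1^3=2 (2,2):2^2=0 (0,3):0^3=3 (1,2):1^2=3 -> mex({0, 1, 2, 3}) = 4
G(6) = mex({0, 1, 2, 4}) = 3
G(7) = mex({0, 1, 3, 4, 5}) = 2
G(8) = mex({0, 2, 3, 5, 6}) = 1
G(9) = mex({0, 1, 2, 3, 6, 7}) = 4
G(10) = mex({0, 1, 3, 4, 5, 7}) = 2
G(11) = mex({0, 1, 2, 3, 4, 5}) = 6
G(12) = mex({0, 1, 2, 3, 5, 6, 7}) = 4
G(13) = mex({0, 2, 3, 4, 6, 7}) = 1
G(14) = mex({0, 1, 4, 5, 6, 7}) = 2
G(15) = mex({0, 1, 2, 3, 4, 5, 6}) = 7
G(16) = mex({0, 2, 3, 5, 6, 7}) = 1
Therefore G(16) = 1.

1


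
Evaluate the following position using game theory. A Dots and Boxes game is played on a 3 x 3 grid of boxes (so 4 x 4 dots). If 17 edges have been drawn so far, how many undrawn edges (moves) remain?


Grid: 3 x 3 boxes, i.e. 4 rows and 4 columns of dots.
Horizontal edges: (rows + 1) * cols = 4 * 3 = 12
Vertical edges: rows * (cols + 1) = 3 * 4 = 12
Total edges: 12 + 12 = 24
Edges drawn: 17
Remaining: 24 - 17 = 7

7


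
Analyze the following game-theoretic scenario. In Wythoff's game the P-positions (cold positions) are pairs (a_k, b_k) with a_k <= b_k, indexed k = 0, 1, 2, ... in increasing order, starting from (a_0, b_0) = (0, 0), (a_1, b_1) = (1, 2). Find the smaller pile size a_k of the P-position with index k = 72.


By Wythoff's theorem, a_k = floor(k * phi) and b_k = floor(k * phi^2) = a_k + k, where phi = (1 + sqrt(5))/2 is the golden ratio.
phi = (1 + sqrt(5))/2 = 1.618034
k = 72
k * phi = 72 * 1.618034 = 116.498447
a_72 = floor(k * phi) = 116

116


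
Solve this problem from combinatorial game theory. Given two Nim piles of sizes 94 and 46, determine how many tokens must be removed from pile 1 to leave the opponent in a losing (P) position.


Piles: 94 and 46
Current XOR: 94 XOR 46 = 112 (non-zero, so this is an N-position).
To make the XOR zero, we need to find a move that balances the piles.
For pile 1 (size 94): target = 94 XOR 112 = 46
We reduce pile 1 from 94 to 46.
Tokens removed: 94 - 46 = 48
Verification: 46 XOR 46 = 0

48


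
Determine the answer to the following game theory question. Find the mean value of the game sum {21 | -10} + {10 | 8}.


G1 = {21 | -10}, G2 = {10 | 8}
Each is a switch {a | b} with numbers a > b; its mean value is (a + b)/2, and mean value is additive over game sums: m(G1 + G2) = m(G1) + m(G2).
Mean of G1 = (21 + (-10))/2 = 11/2 = 11/2
Mean of G2 = (10 + (8))/2 = 18/2 = 9
Mean of G1 + G2 = 11/2 + 9 = 29/2

29/2


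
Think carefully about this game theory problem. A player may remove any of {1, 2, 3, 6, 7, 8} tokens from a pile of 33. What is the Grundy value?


The subtraction set is S = {1, 2, 3, 6, 7, 8}.
G(k) = mex{ G(k - s) : s in S, s <= k }. We compute iteratively: G(0) = 0.
G(1) = mex({0}) = 1
G(2) = mex({0, 1}) = 2
G(3) = mex({0, 1, 2}) = 3
G(4) = mex({1, 2, 3}) = 0
G(5) = mex({0, 2, 3}) = 1
G(6) = mex({0, 1, 3}) = 2
G(7) = mex({0, 1, 2}) = 3
G(8) = mex({0, 1, 2, 3}) = 4
G(9) = mex({1, 2, 3, 4}) = 0
G(10) = mex({0, 2, 3, 4}) = 1
G(11) = mex({0, 1, 3, 4}) = 2
G(12) = mex({0, 1, 2}) = 3
G(13) = mex({1, 2, 3}) = 0
G(14) = mex({0, 2, 3, 4}) = 1
G(15) = mex({0, 1, 3, 4}) = 2
G(16) = mex({0, 1, 2, 4}) = 3
Observe that G(9)..G(16) = 0, 1, 2, 3, 0, 1, 2, 3 repeats G(0)..G(7) = 0, 1, 2, 3, 0, 1, 2, 3.
For k >= max(S) = 8, G(k) is determined by the previous 8 values G(k-8)..G(k-1); a window of 8 consecutive values has recurred shifted by 9, so by induction G(k + 9) = G(k) for all k >= 0: the sequence is periodic from the start with period 9.
One period: G(0..8) = 0, 1, 2, 3, 0, 1, 2, 3, 4.
33 mod 9 = 6, so G(33) = G(6) = 2.

2


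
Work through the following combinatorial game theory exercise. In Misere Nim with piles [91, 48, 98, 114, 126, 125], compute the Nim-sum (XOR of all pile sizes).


We need the XOR (exclusive or) of all pile sizes.
After XOR-ing pile 1 (size 91): 0 XOR 91 = 91
After XOR-ing pile 2 (size 48): 91 XOR 48 = 107
After XOR-ing pile 3 (size 98): 107 XOR 98 = 9
After XOR-ing pile 4 (size 114): 9 XOR 114 = 123
After XOR-ing pile 5 (size 126): 123 XOR 126 = 5
After XOR-ing pile 6 (size 125): 5 XOR 125 = 120
The Nim-value of this position is 120.

120


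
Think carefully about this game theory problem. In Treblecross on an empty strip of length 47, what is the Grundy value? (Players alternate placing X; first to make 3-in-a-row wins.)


Treblecross: place X on empty cells; 3-in-a-row wins.
Playing within two cells of an existing X lets the opponent win at once, so sensible play treats the cells i-2..i+2 around each X as dead. The player left with no safe cell loses, so this is a normal-play take-away game on strips of safe cells.
Placing X at cell i (0-indexed) of a strip of k safe cells leaves independent strips of sizes max(0, i-2) and max(0, k-i-3). Hence G(k) = mex{ G(max(0,i-2)) XOR G(max(0,k-i-3)) : 0 <= i < k }, with G(0) = 0.
G(1): splits (0,0):0^0=0 -> mex({0}) = 1
G(2): splits (0,0):0^0=0 -> mex({0}) = 1
G(3): splits (0,0):0^0=0 -> mex({0}) = 1
G(4): splits (0,1):0^1=1 (0,0):0^0=0 -> mex({0, 1}) = 2
G(5): splits (0,2):0^1=1 (0,1):0^1=1 (0,0):0^0=0 -> mex({0, 1}) = 2
G(6) = mex({1}) = 0
G(7) = mex({0, 1, 2}) = 3
G(8) = mex({0, 1, 2}) = 3
G(9) = mex({0, 2}) = 1
G(10) = mex({0, 2, 3}) = 1
G(11) = mex({0, 3}) = 1
G(12) = mex({1, 3}) = 0
G(13) = mex({0, 1, 2, 3}) = 4
G(14) = mex({0, 1, 2}) = 3
G(15) = mex({0, 1, 2}) = 3
G(16) = mex({0, 1, 2, 4}) = 3
G(17) = mex({0, 1, 3, 4}) = 2
G(18) = mex({0, 1, 3, 4}) = 2
G(19) = mex({0, 1, 3, 5}) = 2
G(20) = mex({0, 1, 2, 3, 5}) = 4
G(21) = mex({0, 1, 2, 3, 5}) = 4
G(22) = mex({1, 2, 6}) = 0
G(23) = mex({0, 1, 2, 3, 4, 6}) = 5
G(24) = mex({0, 1, 2, 3, 4}) = 5
G(25) = mex({0, 1, 3, 4, 7}) = 2
G(26) = mex({0, 1, 3, 4, 5, 7}) = 2
G(27) = mex({0, 1, 3, 5}) = 2
G(28) = mex({0, 1, 2, 5}) = 3
G(29) = mex({0, 1, 2, 4, 5, 6}) = 3
G(30) = mex({1, 2, 4, 6}) = 0
G(31) = mex({0, 1, 2, 3, 4, 6}) = 5
G(32) = mex({1, 2, 3, 4, 7}) = 0
G(33) = mex({0, 3, 7}) = 1
G(34) = mex({0, 2, 3, 5, 7}) = 1
G(35) = mex({0, 2, 3, 5, 6}) = 1
G(36) = mex({0, 1, 2, 5, 6}) = 3
G(37) = mex({0, 1, 2, 4, 5, 6}) = 3
G(38) = mex({0, 1, 2, 4}) = 3
G(39) = mex({0, 1, 2, 3, 4, 7}) = 5
G(40) = mex({0, 1, 2, 3, 4, 5, 7}) = 6
G(41) = mex({0, 1, 2, 3, 5, 7}) = 4
G(42) = mex({0, 1, 2, 3, 5, 6, 7}) = 4
G(43) = mex({0, 2, 3, 5, 6}) = 1
G(44) = mex({1, 2, 3, 4, 5, 6}) = 0
G(45) = mex({0, 1, 2, 3, 4, 6, 7}) = 5
G(46) = mex({0, 1, 2, 3, 4, 7}) = 5
G(47) = mex({0, 1, 2, 3, 4, 5, 7}) = 6
Therefore G(47) = 6.

6


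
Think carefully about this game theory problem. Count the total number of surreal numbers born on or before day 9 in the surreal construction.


Day 0: {|} = 0 is born. Count = 1.
Day n: the number of surreal numbers born by day n is 2^(n+1) - 1.
By day 0: 2^1 - 1 = 1
By day 1: 2^2 - 1 = 3
By day 2: 2^3 - 1 = 7
By day 3: 2^4 - 1 = 15
By day 4: 2^5 - 1 = 31
By day 5: 2^6 - 1 = 63
By day 6: 2^7 - 1 = 127
By day 7: 2^8 - 1 = 255
By day 8: 2^9 - 1 = 511
By day 9: 2^10 - 1 = 1023
By day 9: 1023 surreal numbers.

1023


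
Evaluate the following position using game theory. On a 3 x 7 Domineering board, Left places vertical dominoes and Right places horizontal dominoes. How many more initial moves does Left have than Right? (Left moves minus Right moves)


Board is 3 x 7 (rows x cols).
Left (vertical) placements: (rows-1) * cols = 2 * 7 = 14
Right (horizontal) placements: rows * (cols-1) = 3 * 6 = 18
Advantage = Left - Right = 14 - 18 = -4

-4


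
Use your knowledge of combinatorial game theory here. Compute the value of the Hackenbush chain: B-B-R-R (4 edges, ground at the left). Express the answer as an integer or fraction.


Edges (from ground): B-B-R-R
By Berlekamp's sign-expansion rule, a Blue-Red Hackenbush stalk has the value of the surreal number whose sign sequence is the edge sequence with B -> + and R -> -.
Sign sequence: ++--
Trace the sign expansion in the surreal number tree, starting from 0:
Edge 1: B (sign +) -> bounds (0, +inf), value = 1
Edge 2: B (sign +) -> bounds (1, +inf), value = 2
Edge 3: R (sign -) -> bounds (1, 2), value = 3/2
Edge 4: R (sign -) -> bounds (1, 3/2), value = 5/4
Game value = 5/4

5/4


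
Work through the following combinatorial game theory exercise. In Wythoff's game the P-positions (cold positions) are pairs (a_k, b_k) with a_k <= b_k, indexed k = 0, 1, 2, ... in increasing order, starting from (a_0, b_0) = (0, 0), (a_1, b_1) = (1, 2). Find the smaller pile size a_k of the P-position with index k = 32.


By Wythoff's theorem, a_k = floor(k * phi) and b_k = floor(k * phi^2) = a_k + k, where phi = (1 + sqrt(5))/2 is the golden ratio.
phi = (1 + sqrt(5))/2 = 1.618034
k = 32
k * phi = 32 * 1.618034 = 51.777088
a_32 = floor(k * phi) = 51

51


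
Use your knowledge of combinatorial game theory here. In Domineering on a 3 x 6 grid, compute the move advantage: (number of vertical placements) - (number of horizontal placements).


Board is 3 x 6 (rows x cols).
Left (vertical) placements: (rows-1) * cols = 2 * 6 = 12
Right (horizontal) placements: rows * (cols-1) = 3 * 5 = 15
Advantage = Left - Right = 12 - 15 = -3

-3


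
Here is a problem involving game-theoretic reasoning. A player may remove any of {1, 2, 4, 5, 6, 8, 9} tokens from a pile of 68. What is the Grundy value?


The subtraction set is S = {1, 2, 4, 5, 6, 8, 9}.
G(k) = mex{ G(k - s) : s in S, s <= k }. We compute iteratively: G(0) = 0.
G(1) = mex({0}) = 1
G(2) = mex({0, 1}) = 2
G(3) = mex({1, 2}) = 0
G(4) = mex({0, 2}) = 1
G(5) = mex({0, 1}) = 2
G(6) = mex({0, 1, 2}) = 3
G(7) = mex({0, 1, 2, 3}) = 4
G(8) = mex({0, 1, 2, 3, 4}) = 5
G(9) = mex({0, 1, 2, 4, 5}) = 3
G(10) = mex({1, 2, 3, 5}) = 0
G(11) = mex({0, 2, 3, 4}) = 1
G(12) = mex({0, 1, 3, 4, 5}) = 2
G(13) = mex({1, 2, 3, 4, 5}) = 0
G(14) = mex({0, 2, 3, 5}) = 1
G(15) = mex({0, 1, 3, 4}) = 2
G(16) = mex({0, 1, 2, 4, 5}) = 3
G(17) = mex({0, 1, 2, 3, 5}) = 4
G(18) = mex({0, 1, 2, 3, 4}) = 5
Observe that G(10)..G(18) = 0, 1, 2, 0, 1, 2, 3, 4, 5 repeats G(0)..G(8) = 0, 1, 2, 0, 1, 2, 3, 4, 5.
For k >= max(S) = 9, G(k) is determined by the previous 9 values G(k-9)..G(k-1); a window of 9 consecutive values has recurred shifted by 10, so by induction G(k + 10) = G(k) for all k >= 0: the sequence is periodic from the start with period 10.
One period: G(0..9) = 0, 1, 2, 0, 1, 2, 3, 4, 5, 3.
68 mod 10 = 8, so G(68) = G(8) = 5.

5


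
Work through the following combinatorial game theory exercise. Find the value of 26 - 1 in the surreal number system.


x = 26, y = 1
x - y = 26 - 1 = 25

25


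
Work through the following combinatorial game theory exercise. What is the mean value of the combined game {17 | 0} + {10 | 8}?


G1 = {17 | 0}, G2 = {10 | 8}
Each is a switch {a | b} with numbers a > b; its mean value is (a + b)/2, and mean value is additive over game sums: m(G1 + G2) = m(G1) + m(G2).
Mean of G1 = (17 + (0))/2 = 17/2 = 17/2
Mean of G2 = (10 + (8))/2 = 18/2 = 9
Mean of G1 + G2 = 17/2 + 9 = 35/2

35/2


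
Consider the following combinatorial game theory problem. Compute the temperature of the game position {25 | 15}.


The game is {25 | 15}, a switch {a | b} with numbers a > b.
Cooling {a | b} by t gives {a - t | b + t}, which stops being hot when a - t = b + t, i.e. at t = (a - b)/2. So the temperature of a switch is (a - b)/2.
Temperature = (Left option - Right option) / 2
= (25 - (15)) / 2
= 10 / 2
= 5

5


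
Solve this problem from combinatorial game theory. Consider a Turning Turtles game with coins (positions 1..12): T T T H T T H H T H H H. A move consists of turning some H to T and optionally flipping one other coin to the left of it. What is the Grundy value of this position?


Coins: T T T H T T H H T H H H
Key fact: a single head at position k behaves exactly like a Nim heap of size k (turning it to T and optionally flipping a coin at j < k corresponds to moving the heap from k to j, or to 0), and heads combine as a disjunctive sum (two heads at the same place would cancel, matching j XOR j = 0). So the Nim-value is the XOR of the 1-indexed positions of the heads.
Face-up positions (1-indexed): [4, 7, 8, 10, 11, 12]
XOR 0 with 4: 0 XOR 4 = 4
XOR 4 with 7: 4 XOR 7 = 3
XOR 3 with 8: 3 XOR 8 = 11
XOR 11 with 10: 11 XOR 10 = 1
XOR 1 with 11: 1 XOR 11 = 10
XOR 10 with 12: 10 XOR 12 = 6
Nim-value = 6

6


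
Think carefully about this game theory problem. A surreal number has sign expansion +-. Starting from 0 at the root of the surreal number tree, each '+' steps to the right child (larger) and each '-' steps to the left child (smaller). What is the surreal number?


Sign expansion: +-
Rule: track bounds (lo, hi), initially (-inf, +inf). On '+', the current value becomes lo and we move to the simplest number in (value, hi): value + 1 if hi = +inf, otherwise the midpoint (value + hi)/2. On '-', the current value becomes hi and we move to value - 1 if lo = -inf, otherwise the midpoint (lo + value)/2.
Start at 0.
Step 1: sign = +, move right. Bounds: (0, +inf). Value = 1
Step 2: sign = -, move left. Bounds: (0, 1). Value = 1/2
The surreal number with sign expansion +- is 1/2.

1/2


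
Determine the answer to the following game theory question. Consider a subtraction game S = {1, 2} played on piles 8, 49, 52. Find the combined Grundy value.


Subtraction set: {1, 2}
For this subtraction set, G(n) = n mod 3 (period = max + 1 = 3).
Pile 1 (size 8): G(8) = 8 mod 3 = 2
Pile 2 (size 49): G(49) = 49 mod 3 = 1
Pile 3 (size 52): G(52) = 52 mod 3 = 1
Total Grundy value = XOR of all: 2 XOR 1 XOR 1 = 2

2


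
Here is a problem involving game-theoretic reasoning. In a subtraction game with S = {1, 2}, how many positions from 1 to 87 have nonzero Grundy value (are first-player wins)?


Subtraction set S = {1, 2}, so G(n) = n mod 3.
G(n) = 0 when n is a multiple of 3.
Multiples of 3 in [1, 87]: 29
N-positions (nonzero Grundy) = 87 - 29 = 58

58


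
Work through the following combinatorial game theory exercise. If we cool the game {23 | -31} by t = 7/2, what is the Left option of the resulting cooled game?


Original game: {23 | -31} (a switch {a | b} with a > b).
Cooling by t (for t below the temperature (a - b)/2 = 27) taxes each move by t: {a | b} cooled by t is {a - t | b + t}.
Cooling amount: t = 7/2
Cooled Left option: 23 - 7/2 = 39/2
Cooled Right option: -31 + 7/2 = -55/2
Cooled game: {39/2 | -55/2}
Left option = 39/2

39/2


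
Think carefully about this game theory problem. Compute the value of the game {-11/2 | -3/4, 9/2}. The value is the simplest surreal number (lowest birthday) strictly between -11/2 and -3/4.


Left options: {-11/2}, max = -11/2
Right options: {-3/4, 9/2}, min = -3/4
All options are numbers and max(Left) < min(Right), so by the simplicity theorem the value is the simplest (earliest-born) number strictly between -11/2 and -3/4.
Integers -5 through -1 all lie strictly between -11/2 and -3/4.
Among integers, the simplest (lowest birthday = smallest |n|; 0 is born on day 0, +-n on day n) is -1.
No non-integer in the interval can be simpler: if x is a non-integer in the interval, then floor(x) or ceil(x) also lies in the interval (the interval contains an integer), and both are proper prefixes of x's sign expansion, i.e. born earlier. So the game value is -1.
Game value = -1

-1


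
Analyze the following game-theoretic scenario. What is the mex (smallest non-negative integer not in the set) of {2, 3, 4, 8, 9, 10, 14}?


Set = {2, 3, 4, 8, 9, 10, 14}
0 is NOT in the set. This is the mex.
mex = 0

0


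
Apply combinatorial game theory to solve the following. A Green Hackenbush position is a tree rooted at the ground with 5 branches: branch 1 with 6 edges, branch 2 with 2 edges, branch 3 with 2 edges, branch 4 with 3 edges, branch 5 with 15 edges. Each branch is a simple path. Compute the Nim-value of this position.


The tree has 5 branches from the ground vertex.
In Green Hackenbush, the Nim-value of a simple path of length k is k.
Branch 1: length 6, Nim-value = 6
Branch 2: length 2, Nim-value = 2
Branch 3: length 2, Nim-value = 2
Branch 4: length 3, Nim-value = 3
Branch 5: length 15, Nim-value = 15
Total Nim-value = XOR of all branch values:
0 XOR 6 = 6
6 XOR 2 = 4
4 XOR 2 = 6
6 XOR 3 = 5
5 XOR 15 = 10
Nim-value of the tree = 10

10


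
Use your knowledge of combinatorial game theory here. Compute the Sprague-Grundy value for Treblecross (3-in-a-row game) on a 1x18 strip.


Treblecross: place X on empty cells; 3-in-a-row wins.
Playing within two cells of an existing X lets the opponent win at once, so sensible play treats the cells i-2..i+2 around each X as dead. The player left with no safe cell loses, so this is a normal-play take-away game on strips of safe cells.
Placing X at cell i (0-indexed) of a strip of k safe cells leaves independent strips of sizes max(0, i-2) and max(0, k-i-3). Hence G(k) = mex{ G(max(0,i-2)) XOR G(max(0,k-i-3)) : 0 <= i < k }, with G(0) = 0.
G(1): splits (0,0):0^0=0 -> mex({0}) = 1
G(2): splits (0,0):0^0=0 -> mex({0}) = 1
G(3): splits (0,0):0^0=0 -> mex({0}) = 1
G(4): splits (0,1):0^1=1 (0,0):0^0=0 -> mex({0, 1}) = 2
G(5): splits (0,2):0^1=1 (0,1):0^1=1 (0,0):0^0=0 -> mex({0, 1}) = 2
G(6) = mex({1}) = 0
G(7) = mex({0, 1, 2}) = 3
G(8) = mex({0, 1, 2}) = 3
G(9) = mex({0, 2}) = 1
G(10) = mex({0, 2, 3}) = 1
G(11) = mex({0, 3}) = 1
G(12) = mex({1, 3}) = 0
G(13) = mex({0, 1, 2, 3}) = 4
G(14) = mex({0, 1, 2}) = 3
G(15) = mex({0, 1, 2}) = 3
G(16) = mex({0, 1, 2, 4}) = 3
G(17) = mex({0, 1, 3, 4}) = 2
G(18) = mex({0, 1, 3, 4}) = 2
Therefore G(18) = 2.

2


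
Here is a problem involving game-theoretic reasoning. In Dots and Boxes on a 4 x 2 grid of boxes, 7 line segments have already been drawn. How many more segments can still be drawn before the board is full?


Grid: 4 x 2 boxes, i.e. 5 rows and 3 columns of dots.
Horizontal edges: (rows + 1) * cols = 5 * 2 = 10
Vertical edges: rows * (cols + 1) = 4 * 3 = 12
Total edges: 10 + 12 = 22
Edges drawn: 7
Remaining: 22 - 7 = 15

15


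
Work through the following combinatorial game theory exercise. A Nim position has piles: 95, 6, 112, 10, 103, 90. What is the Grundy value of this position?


We need the XOR (exclusive or) of all pile sizes.
After XOR-ing pile 1 (size 95): 0 XOR 95 = 95
After XOR-ing pile 2 (size 6): 95 XOR 6 = 89
After XOR-ing pile 3 (size 112): 89 XOR 112 = 41
After XOR-ing pile 4 (size 10): 41 XOR 10 = 35
After XOR-ing pile 5 (size 103): 35 XOR 103 = 68
After XOR-ing pile 6 (size 90): 68 XOR 90 = 30
The Nim-value of this position is 30.

30


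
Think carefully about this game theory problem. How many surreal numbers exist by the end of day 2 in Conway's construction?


Day 0: {|} = 0 is born. Count = 1.
Day n: the number of surreal numbers born by day n is 2^(n+1) - 1.
By day 0: 2^1 - 1 = 1
By day 1: 2^2 - 1 = 3
By day 2: 2^3 - 1 = 7
By day 2: 7 surreal numbers.

7


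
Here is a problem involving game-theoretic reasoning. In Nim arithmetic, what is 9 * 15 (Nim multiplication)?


Nim multiplication is bilinear over XOR: (u XOR v) * w = (u*w) XOR (v*w).
So we split each operand into its bit components and XOR the pairwise Nim products.
9 = 1 + 8 (as XOR of powers of 2).
15 = 1 + 2 + 4 + 8 (as XOR of powers of 2).
Using the standard Nim-product table on single bits:
  2*2 = 3,   2*4 = 8,   2*8 = 12,
  4*4 = 6,   4*8 = 11,  8*8 = 13,
and  1*x = x (identity), k*l = l*k (commutative).
Pairwise Nim products:
  1 * 1 = 1
  1 * 2 = 2
  1 * 4 = 4
  1 * 8 = 8
  8 * 1 = 8
  8 * 2 = 12
  8 * 4 = 11
  8 * 8 = 13
XOR them: 1 XOR 2 XOR 4 XOR 8 XOR 8 XOR 12 XOR 11 XOR 13 = 13.
Result: 9 * 15 = 13 (in Nim).

13


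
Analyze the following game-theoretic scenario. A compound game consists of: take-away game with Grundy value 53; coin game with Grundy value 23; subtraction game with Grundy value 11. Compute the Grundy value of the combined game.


By the Sprague-Grundy theorem, the Grundy value of a sum of games is the XOR of individual Grundy values.
take-away game: Grundy value = 53. Running XOR: 0 XOR 53 = 53
coin game: Grundy value = 23. Running XOR: 53 XOR 23 = 34
subtraction game: Grundy value = 11. Running XOR: 34 XOR 11 = 41
The combined Grundy value is 41.

41


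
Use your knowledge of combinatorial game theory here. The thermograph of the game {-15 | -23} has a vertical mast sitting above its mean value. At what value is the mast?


Game = {-15 | -23}, a switch {a | b} with numbers a > b.
Its thermograph has left wall a - t and right wall b + t, which meet at t = (a - b)/2, where both equal (a + b)/2. So the mast (mean value) is at (a + b)/2.
Mean = (-15 + (-23))/2 = -38/2 = -19

-19


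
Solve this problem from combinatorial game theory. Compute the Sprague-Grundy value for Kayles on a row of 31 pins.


Kayles: a move removes 1 or 2 adjacent pins from a contiguous row.
Removing pins from a row of k leaves two independent rows (a, b) with a + b = k - 1 (one pin) or a + b = k - 2 (two pins); an end removal gives a = 0.
By Sprague-Grundy, G(k) = mex{ G(a) XOR G(b) } over all these splits. G(0) = 0.
G(1): splits (0,0):0^0=0 -> mex({0}) = 1
G(2): splits (0,1):0^1=1 (0,0):0^0=0 -> mex({0, 1}) = 2
G(3): splits (0,2):0^2=2 (1,1):1^1=0 (0,1):0^1=1 -> mex({0, 1, 2}) = 3
G(4): splits (0,3):0^3=3 (1,2):1^2=3 (0,2):0^2=2 (1,1):1^1=0 -> mex({0, 2, 3}) = 1
G(5): splits (0,4):0^1=1 (1,3):1^3=2 (2,2):2^2=0 (0,3):0^3=3 (1,2):1^2=3 -> mex({0, 1, 2, 3}) = 4
G(6) = mex({0, 1, 2, 4}) = 3
G(7) = mex({0, 1, 3, 4, 5}) = 2
G(8) = mex({0, 2, 3, 5, 6}) = 1
G(9) = mex({0, 1, 2, 3, 6, 7}) = 4
G(10) = mex({0, 1, 3, 4, 5, 7}) = 2
G(11) = mex({0, 1, 2, 3, 4, 5}) = 6
G(12) = mex({0, 1, 2, 3, 5, 6, 7}) = 4
G(13) = mex({0, 2, 3, 4, 6, 7}) = 1
G(14) = mex({0, 1, 4, 5, 6, 7}) = 2
G(15) = mex({0, 1, 2, 3, 4, 5, 6}) = 7
G(16) = mex({0, 2, 3, 5, 6, 7}) = 1
G(17) = mex({0, 1, 2, 3, 5, 6, 7}) = 4
G(18) = mex({0, 1, 2, 4, 5, 6}) = 3
G(19) = mex({0, 1, 3, 4, 5, 7}) = 2
G(20) = mex({0, 2, 3, 4, 5, 6, 7}) = 1
G(21) = mex({0, 1, 2, 3, 5, 6, 7}) = 4
G(22) = mex({0, 1, 2, 3, 4, 5, 7}) = 6
G(23) = mex({0, 1, 2, 3, 4, 5, 6}) = 7
G(24) = mex({0, 1, 2, 3, 5, 6, 7}) = 4
G(25) = mex({0, 2, 3, 4, 6, 7}) = 1
G(26) = mex({0, 1, 3, 4, 5, 6, 7}) = 2
G(27) = mex({0, 1, 2, 3, 4, 5, 6, 7}) = 8
G(28) = mex({0, 1, 2, 3, 4, 6, 7, 8}) = 5
G(29) = mex({0, 1, 2, 3, 5, 6, 7, 8, 9}) = 4
G(30) = mex({0, 1, 2, 3, 4, 5, 6, 9, 10}) = 7
G(31) = mex({0, 1, 3, 4, 5, 7, 10, 11}) = 2
Therefore G(31) = 2.

2


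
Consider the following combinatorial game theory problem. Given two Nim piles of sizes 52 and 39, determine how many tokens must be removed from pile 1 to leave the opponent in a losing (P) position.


Piles: 52 and 39
Current XOR: 52 XOR 39 = 19 (non-zero, so this is an N-position).
To make the XOR zero, we need to find a move that balances the piles.
For pile 1 (size 52): target = 52 XOR 19 = 39
We reduce pile 1 from 52 to 39.
Tokens removed: 52 - 39 = 13
Verification: 39 XOR 39 = 0

13


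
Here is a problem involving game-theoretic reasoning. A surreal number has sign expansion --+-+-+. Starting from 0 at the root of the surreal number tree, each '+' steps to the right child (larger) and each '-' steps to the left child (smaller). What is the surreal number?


Sign expansion: --+-+-+
Rule: track bounds (lo, hi), initially (-inf, +inf). On '+', the current value becomes lo and we move to the simplest number in (value, hi): value + 1 if hi = +inf, otherwise the midpoint (value + hi)/2. On '-', the current value becomes hi and we move to value - 1 if lo = -inf, otherwise the midpoint (lo + value)/2.
Start at 0.
Step 1: sign = -, move left. Bounds: (-inf, 0). Value = -1
Step 2: sign = -, move left. Bounds: (-inf, -1). Value = -2
Step 3: sign = +, move right. Bounds: (-2, -1). Value = -3/2
Step 4: sign = -, move left. Bounds: (-2, -3/2). Value = -7/4
Step 5: sign = +, move right. Bounds: (-7/4, -3/2). Value = -13/8
Step 6: sign = -, move left. Bounds: (-7/4, -13/8). Value = -27/16
Step 7: sign = +, move right. Bounds: (-27/16, -13/8). Value = -53/32
The surreal number with sign expansion --+-+-+ is -53/32.

-53/32


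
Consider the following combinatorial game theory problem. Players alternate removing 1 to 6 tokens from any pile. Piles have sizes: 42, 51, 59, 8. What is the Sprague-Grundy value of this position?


Subtraction set: {1, 2, 3, 4, 5, 6}
For this subtraction set, G(n) = n mod 7 (period = max + 1 = 7).
Pile 1 (size 42): G(42) = 42 mod 7 = 0
Pile 2 (size 51): G(51) = 51 mod 7 = 2
Pile 3 (size 59): G(59) = 59 mod 7 = 3
Pile 4 (size 8): G(8) = 8 mod 7 = 1
Total Grundy value = XOR of all: 0 XOR 2 XOR 3 XOR 1 = 0

0


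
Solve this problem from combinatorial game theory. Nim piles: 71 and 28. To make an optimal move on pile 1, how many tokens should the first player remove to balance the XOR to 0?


Piles: 71 and 28
Current XOR: 71 XOR 28 = 91 (non-zero, so this is an N-position).
To make the XOR zero, we need to find a move that balances the piles.
For pile 1 (size 71): target = 71 XOR 91 = 28
We reduce pile 1 from 71 to 28.
Tokens removed: 71 - 28 = 43
Verification: 28 XOR 28 = 0

43
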